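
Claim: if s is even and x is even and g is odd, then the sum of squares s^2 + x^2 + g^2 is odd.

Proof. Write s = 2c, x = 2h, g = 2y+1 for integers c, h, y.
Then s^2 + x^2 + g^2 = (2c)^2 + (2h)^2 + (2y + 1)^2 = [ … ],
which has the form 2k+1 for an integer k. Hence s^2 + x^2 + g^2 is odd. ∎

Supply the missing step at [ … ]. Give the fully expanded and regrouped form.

(2c)^2 + (2h)^2 + (2y + 1)^2 = 4c^2 + 4h^2 + 4y^2 + 4y + 1
= 2(2c^2 + 2h^2 + 2y^2 + 2y) + 1.
Since 2c^2 + 2h^2 + 2y^2 + 2y is an integer, the sum of squares is of the form 2k+1 for an integer k.

2(2c^2 + 2h^2 + 2y^2 + 2y) + 1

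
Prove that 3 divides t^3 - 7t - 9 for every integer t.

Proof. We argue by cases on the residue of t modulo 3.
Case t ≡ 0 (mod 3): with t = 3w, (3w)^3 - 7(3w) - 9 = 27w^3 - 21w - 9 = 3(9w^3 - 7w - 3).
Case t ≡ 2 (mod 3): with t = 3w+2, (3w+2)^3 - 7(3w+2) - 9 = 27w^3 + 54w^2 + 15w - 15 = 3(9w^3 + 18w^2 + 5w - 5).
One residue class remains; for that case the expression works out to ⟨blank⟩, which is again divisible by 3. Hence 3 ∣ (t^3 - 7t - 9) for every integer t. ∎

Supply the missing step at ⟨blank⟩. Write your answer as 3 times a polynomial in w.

Only t ≡ 1 (mod 3) is unaccounted for. Put t = 3w+1:
(3w+1)^3 - 7(3w+1) - 9 expands to 27w^3 + 27w^2 - 12w - 15,
and factoring out 3 leaves 3(9w^3 + 9w^2 - 4w - 5).

3(9w^3 + 9w^2 - 4w - 5)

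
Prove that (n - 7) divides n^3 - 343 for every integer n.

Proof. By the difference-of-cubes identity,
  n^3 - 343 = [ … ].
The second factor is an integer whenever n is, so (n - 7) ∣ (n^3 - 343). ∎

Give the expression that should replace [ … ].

(n - 7)(n^2 + 7n + 49)

a^3 - b^3 = (a - b)(a^2 + ab + b^2). With a = n, b = 7:
n^3 - 343 = (n - 7)(n^2 + 7n + 49).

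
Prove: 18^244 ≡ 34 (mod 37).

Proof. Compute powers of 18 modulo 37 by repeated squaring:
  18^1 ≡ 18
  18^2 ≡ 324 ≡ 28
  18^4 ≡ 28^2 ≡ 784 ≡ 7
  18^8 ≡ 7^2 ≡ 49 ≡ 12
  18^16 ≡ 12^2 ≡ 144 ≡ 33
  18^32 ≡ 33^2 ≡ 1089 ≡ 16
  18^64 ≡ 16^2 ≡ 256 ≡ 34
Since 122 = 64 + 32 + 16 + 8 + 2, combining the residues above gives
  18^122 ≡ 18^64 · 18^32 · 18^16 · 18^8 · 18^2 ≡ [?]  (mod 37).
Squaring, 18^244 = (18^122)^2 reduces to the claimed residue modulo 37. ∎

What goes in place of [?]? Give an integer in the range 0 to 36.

18^64 · 18^32 · 18^16 · 18^8 · 18^2 ≡ 34 · 16 · 33 · 12 · 28 = 6031872.
6031872 mod 37 = 21, so 18^122 ≡ 21 (mod 37).

21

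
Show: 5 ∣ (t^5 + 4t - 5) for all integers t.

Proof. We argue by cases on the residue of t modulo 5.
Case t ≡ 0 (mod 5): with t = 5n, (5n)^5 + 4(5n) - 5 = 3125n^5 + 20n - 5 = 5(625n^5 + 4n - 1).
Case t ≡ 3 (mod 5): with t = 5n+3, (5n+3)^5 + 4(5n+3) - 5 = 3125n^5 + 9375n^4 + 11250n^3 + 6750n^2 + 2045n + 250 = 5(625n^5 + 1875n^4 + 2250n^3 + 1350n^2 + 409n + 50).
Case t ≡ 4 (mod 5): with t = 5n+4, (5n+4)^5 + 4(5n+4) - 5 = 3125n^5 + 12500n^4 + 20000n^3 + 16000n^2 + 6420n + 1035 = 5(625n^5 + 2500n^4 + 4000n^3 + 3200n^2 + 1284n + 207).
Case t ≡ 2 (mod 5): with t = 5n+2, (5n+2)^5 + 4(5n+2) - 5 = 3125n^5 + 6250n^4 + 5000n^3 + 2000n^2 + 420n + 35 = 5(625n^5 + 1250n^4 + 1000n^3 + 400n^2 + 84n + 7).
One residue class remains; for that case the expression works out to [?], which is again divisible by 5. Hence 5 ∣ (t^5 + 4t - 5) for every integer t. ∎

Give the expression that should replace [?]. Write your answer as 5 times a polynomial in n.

5(625n^5 + 625n^4 + 250n^3 + 50n^2 + 9n)

Only t ≡ 1 (mod 5) is unaccounted for. Put t = 5n+1:
(5n+1)^5 + 4(5n+1) - 5 expands to 3125n^5 + 3125n^4 + 1250n^3 + 250n^2 + 45n,
and factoring out 5 leaves 5(625n^5 + 625n^4 + 250n^3 + 50n^2 + 9n).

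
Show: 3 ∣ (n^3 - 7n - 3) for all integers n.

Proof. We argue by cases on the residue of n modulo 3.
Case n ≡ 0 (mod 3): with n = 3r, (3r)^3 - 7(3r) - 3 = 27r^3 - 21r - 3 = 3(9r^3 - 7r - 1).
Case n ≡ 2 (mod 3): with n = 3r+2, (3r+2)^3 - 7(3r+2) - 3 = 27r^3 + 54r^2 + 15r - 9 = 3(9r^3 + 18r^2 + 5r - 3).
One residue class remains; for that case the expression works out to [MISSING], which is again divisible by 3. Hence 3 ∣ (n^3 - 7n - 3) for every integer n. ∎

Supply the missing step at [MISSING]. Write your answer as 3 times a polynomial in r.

3(9r^3 + 9r^2 - 4r - 3)

Only n ≡ 1 (mod 3) is unaccounted for. Put n = 3r+1:
(3r+1)^3 - 7(3r+1) - 3 expands to 27r^3 + 27r^2 - 12r - 9,
and factoring out 3 leaves 3(9r^3 + 9r^2 - 4r - 3).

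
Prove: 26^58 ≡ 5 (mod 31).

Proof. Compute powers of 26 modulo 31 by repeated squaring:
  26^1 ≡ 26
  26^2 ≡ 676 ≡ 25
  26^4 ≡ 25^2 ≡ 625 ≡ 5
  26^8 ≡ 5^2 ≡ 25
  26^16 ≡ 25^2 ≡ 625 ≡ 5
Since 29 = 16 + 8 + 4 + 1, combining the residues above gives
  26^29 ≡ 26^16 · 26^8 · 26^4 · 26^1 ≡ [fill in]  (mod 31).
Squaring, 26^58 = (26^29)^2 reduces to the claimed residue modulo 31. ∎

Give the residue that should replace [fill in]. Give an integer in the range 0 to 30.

26^16 · 26^8 · 26^4 · 26^1 ≡ 5 · 25 · 5 · 26 = 16250.
16250 mod 31 = 6, so 26^29 ≡ 6 (mod 31).

6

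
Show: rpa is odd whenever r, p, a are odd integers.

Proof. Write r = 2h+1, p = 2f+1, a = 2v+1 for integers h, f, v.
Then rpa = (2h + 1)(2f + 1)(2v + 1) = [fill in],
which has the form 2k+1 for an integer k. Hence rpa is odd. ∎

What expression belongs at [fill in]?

2(4fhv + 2fh + 2fv + f + 2hv + h + v) + 1

(2h + 1)(2f + 1)(2v + 1) = 8fhv + 4fh + 4fv + 2f + 4hv + 2h + 2v + 1
= 2(4fhv + 2fh + 2fv + f + 2hv + h + v) + 1.
Since 4fhv + 2fh + 2fv + f + 2hv + h + v is an integer, the product is of the form 2k+1 for an integer k.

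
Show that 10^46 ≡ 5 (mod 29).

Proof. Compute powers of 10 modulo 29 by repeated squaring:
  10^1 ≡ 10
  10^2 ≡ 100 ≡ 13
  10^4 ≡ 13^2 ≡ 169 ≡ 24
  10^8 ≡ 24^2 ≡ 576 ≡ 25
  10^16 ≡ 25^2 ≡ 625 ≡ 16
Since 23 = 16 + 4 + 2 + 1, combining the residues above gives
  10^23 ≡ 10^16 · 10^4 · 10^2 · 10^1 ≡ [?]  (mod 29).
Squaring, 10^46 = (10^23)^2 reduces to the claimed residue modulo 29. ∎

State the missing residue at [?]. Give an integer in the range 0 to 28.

11

10^16 · 10^4 · 10^2 · 10^1 ≡ 16 · 24 · 13 · 10 = 49920.
49920 mod 29 = 11, so 10^23 ≡ 11 (mod 29).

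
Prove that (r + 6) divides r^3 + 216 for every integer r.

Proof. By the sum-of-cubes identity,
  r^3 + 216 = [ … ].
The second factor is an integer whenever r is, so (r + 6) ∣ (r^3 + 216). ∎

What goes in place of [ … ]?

a^3 + b^3 = (a + b)(a^2 - ab + b^2). With a = r, b = 6:
r^3 + 216 = (r + 6)(r^2 - 6r + 36).

(r + 6)(r^2 - 6r + 36)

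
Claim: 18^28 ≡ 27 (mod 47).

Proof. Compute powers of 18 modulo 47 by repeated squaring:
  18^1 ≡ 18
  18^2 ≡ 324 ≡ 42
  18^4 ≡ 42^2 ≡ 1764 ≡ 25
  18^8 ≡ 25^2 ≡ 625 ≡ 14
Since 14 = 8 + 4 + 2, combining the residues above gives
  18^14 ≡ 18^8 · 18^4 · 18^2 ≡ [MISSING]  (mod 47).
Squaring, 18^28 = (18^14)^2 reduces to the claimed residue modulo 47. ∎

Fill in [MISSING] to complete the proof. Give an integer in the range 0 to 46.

18^8 · 18^4 · 18^2 ≡ 14 · 25 · 42 = 14700.
14700 mod 47 = 36, so 18^14 ≡ 36 (mod 47).

36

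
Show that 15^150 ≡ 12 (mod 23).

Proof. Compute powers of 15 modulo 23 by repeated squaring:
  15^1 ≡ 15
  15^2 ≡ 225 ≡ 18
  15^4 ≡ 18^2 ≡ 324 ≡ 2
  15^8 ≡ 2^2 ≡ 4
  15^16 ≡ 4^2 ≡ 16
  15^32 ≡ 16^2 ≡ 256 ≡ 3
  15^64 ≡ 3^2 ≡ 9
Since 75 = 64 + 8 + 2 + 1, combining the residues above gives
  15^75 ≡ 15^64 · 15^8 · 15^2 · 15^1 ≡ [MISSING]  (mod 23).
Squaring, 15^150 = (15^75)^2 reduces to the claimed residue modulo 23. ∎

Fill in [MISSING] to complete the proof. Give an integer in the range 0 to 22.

14

15^64 · 15^8 · 15^2 · 15^1 ≡ 9 · 4 · 18 · 15 = 9720.
9720 mod 23 = 14, so 15^75 ≡ 14 (mod 23).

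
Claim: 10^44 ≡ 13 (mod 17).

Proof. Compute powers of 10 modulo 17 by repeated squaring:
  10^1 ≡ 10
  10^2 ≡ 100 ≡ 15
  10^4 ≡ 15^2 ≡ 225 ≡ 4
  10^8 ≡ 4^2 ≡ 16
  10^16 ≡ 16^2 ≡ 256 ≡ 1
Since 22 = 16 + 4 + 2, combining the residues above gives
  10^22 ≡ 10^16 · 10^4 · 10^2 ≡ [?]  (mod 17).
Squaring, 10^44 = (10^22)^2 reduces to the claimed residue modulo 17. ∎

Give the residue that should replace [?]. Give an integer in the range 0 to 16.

10^16 · 10^4 · 10^2 ≡ 1 · 4 · 15 = 60.
60 mod 17 = 9, so 10^22 ≡ 9 (mod 17).

9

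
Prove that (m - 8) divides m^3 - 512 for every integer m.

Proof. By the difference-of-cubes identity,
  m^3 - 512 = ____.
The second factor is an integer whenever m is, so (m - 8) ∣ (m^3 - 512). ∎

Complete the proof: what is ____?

(m - 8)(m^2 + 8m + 64)

Polynomial division of m^3 - 512 by m - 8 leaves remainder 0 and quotient m^2 + 8m + 64.
Hence m^3 - 512 = (m - 8)(m^2 + 8m + 64).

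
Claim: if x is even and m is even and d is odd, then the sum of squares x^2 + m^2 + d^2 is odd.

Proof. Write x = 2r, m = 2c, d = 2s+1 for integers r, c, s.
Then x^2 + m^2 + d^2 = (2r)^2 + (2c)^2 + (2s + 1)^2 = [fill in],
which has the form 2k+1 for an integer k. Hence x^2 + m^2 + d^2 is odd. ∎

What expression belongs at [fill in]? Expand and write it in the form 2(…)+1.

Expanding: (2r)^2 + (2c)^2 + (2s + 1)^2 = 4c^2 + 4r^2 + 4s^2 + 4s + 1.
Every term except the constant is even, so this is 2(2c^2 + 2r^2 + 2s^2 + 2s) + 1,
and 2c^2 + 2r^2 + 2s^2 + 2s ∈ ℤ gives the required form.

2(2c^2 + 2r^2 + 2s^2 + 2s) + 1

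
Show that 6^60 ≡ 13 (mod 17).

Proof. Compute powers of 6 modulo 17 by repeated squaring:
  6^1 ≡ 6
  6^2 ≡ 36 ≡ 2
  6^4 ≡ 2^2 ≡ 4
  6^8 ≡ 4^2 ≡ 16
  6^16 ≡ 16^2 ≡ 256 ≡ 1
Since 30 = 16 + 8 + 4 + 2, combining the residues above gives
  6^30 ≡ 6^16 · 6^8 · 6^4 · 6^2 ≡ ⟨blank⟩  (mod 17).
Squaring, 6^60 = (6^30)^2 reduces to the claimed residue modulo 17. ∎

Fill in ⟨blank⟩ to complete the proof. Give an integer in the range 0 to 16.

6^16 · 6^8 · 6^4 · 6^2 ≡ 1 · 16 · 4 · 2 = 128.
128 mod 17 = 9, so 6^30 ≡ 9 (mod 17).

9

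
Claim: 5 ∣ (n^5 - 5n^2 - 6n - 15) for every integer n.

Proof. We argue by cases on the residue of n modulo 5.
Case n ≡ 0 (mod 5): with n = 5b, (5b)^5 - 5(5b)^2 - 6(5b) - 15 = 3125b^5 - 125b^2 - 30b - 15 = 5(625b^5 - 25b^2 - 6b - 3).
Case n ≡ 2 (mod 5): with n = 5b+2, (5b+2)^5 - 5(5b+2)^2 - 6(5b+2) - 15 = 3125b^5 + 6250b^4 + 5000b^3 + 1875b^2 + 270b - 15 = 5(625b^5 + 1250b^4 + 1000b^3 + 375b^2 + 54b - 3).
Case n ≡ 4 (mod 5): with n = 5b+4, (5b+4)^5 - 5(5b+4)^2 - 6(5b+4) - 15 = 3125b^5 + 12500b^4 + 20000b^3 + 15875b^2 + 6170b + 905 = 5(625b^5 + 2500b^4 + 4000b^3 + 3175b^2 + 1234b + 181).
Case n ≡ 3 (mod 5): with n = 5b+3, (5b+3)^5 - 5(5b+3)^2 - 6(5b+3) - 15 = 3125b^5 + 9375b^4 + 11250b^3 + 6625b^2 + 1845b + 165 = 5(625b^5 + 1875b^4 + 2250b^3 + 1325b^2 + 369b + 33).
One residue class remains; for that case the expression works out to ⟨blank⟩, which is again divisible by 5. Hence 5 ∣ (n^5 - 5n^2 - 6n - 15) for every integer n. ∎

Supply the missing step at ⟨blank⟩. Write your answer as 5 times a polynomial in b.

The residues treated are {0, 2, 4, 3}, so the missing case is n ≡ 1 (mod 5); write n = 5b+1.
Then (5b+1)^5 - 5(5b+1)^2 - 6(5b+1) - 15 = 3125b^5 + 3125b^4 + 1250b^3 + 125b^2 - 55b - 25 = 5(625b^5 + 625b^4 + 250b^3 + 25b^2 - 11b - 5).

5(625b^5 + 625b^4 + 250b^3 + 25b^2 - 11b - 5)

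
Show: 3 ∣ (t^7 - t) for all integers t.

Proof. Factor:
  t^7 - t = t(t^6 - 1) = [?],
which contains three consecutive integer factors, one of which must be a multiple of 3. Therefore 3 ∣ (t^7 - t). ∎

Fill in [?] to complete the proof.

t^6 - 1 = (t^2 - 1)(t^4 + t^2 + 1), and t^2 - 1 = (t-1)(t+1).
So t(t^6 - 1) = (t - 1)t(t + 1)(t^4 + t^2 + 1).

(t - 1)t(t + 1)(t^4 + t^2 + 1)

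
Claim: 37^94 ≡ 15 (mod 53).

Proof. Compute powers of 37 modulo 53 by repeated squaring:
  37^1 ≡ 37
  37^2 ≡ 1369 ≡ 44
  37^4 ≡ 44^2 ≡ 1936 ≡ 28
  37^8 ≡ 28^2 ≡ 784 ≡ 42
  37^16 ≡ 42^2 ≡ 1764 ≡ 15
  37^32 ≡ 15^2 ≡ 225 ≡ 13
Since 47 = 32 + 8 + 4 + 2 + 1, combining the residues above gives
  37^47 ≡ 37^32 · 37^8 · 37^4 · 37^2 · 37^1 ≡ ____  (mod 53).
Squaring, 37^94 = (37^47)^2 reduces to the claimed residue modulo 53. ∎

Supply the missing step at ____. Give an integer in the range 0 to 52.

11

Multiply the listed residues: 13 · 42 · 28 · 44 · 37 = 546 → 15288 → 672672 → 24888864.
Reducing modulo 53: 24888864 = 469601·53 + 11, so 37^47 ≡ 11.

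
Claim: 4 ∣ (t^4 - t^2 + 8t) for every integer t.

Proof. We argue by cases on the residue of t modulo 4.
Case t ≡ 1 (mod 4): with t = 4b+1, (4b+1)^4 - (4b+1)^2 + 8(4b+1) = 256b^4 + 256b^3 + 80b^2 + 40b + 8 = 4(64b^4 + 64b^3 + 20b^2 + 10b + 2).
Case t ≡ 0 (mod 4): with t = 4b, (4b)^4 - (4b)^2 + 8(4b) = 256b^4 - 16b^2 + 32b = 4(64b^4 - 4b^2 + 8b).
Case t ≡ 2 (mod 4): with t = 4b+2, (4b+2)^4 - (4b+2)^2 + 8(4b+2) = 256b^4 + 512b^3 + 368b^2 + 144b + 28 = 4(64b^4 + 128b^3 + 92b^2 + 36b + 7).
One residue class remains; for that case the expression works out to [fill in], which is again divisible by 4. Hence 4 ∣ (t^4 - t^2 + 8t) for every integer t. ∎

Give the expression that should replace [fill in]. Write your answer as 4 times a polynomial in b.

4(64b^4 + 192b^3 + 212b^2 + 110b + 24)

The residues treated are {1, 0, 2}, so the missing case is t ≡ 3 (mod 4); write t = 4b+3.
Then (4b+3)^4 - (4b+3)^2 + 8(4b+3) = 256b^4 + 768b^3 + 848b^2 + 440b + 96 = 4(64b^4 + 192b^3 + 212b^2 + 110b + 24).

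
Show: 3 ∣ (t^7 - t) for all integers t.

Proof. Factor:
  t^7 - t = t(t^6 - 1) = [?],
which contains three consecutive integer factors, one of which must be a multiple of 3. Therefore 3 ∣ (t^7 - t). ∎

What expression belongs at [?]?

t^6 - 1 = (t^2 - 1)(t^4 + t^2 + 1), and t^2 - 1 = (t-1)(t+1).
So t(t^6 - 1) = (t - 1)t(t + 1)(t^4 + t^2 + 1).

(t - 1)t(t + 1)(t^4 + t^2 + 1)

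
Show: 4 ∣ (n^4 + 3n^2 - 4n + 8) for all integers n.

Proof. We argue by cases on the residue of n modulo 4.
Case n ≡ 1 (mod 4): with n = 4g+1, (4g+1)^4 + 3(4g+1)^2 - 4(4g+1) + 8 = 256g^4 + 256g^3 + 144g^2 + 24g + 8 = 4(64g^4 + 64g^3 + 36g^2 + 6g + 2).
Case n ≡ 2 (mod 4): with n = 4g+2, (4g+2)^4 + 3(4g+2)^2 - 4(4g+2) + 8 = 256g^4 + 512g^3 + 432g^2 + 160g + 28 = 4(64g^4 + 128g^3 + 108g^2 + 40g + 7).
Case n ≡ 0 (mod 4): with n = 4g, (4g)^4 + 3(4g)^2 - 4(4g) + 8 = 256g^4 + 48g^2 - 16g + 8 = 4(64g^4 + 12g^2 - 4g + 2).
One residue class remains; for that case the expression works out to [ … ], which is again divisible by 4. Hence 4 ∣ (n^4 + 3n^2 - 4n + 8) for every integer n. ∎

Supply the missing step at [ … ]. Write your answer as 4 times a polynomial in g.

Only n ≡ 3 (mod 4) is unaccounted for. Put n = 4g+3:
(4g+3)^4 + 3(4g+3)^2 - 4(4g+3) + 8 expands to 256g^4 + 768g^3 + 912g^2 + 488g + 104,
and factoring out 4 leaves 4(64g^4 + 192g^3 + 228g^2 + 122g + 26).

4(64g^4 + 192g^3 + 228g^2 + 122g + 26)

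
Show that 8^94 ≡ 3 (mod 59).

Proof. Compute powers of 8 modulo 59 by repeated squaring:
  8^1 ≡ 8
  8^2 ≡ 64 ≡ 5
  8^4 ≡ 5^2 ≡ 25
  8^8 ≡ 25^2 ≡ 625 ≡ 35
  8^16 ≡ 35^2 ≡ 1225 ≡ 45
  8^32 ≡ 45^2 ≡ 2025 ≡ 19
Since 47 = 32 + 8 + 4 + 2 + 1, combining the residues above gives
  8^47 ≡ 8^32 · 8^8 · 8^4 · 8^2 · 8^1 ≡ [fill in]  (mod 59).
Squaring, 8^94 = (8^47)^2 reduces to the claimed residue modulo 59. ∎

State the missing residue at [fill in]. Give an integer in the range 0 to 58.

11

8^32 · 8^8 · 8^4 · 8^2 · 8^1 ≡ 19 · 35 · 25 · 5 · 8 = 665000.
665000 mod 59 = 11, so 8^47 ≡ 11 (mod 59).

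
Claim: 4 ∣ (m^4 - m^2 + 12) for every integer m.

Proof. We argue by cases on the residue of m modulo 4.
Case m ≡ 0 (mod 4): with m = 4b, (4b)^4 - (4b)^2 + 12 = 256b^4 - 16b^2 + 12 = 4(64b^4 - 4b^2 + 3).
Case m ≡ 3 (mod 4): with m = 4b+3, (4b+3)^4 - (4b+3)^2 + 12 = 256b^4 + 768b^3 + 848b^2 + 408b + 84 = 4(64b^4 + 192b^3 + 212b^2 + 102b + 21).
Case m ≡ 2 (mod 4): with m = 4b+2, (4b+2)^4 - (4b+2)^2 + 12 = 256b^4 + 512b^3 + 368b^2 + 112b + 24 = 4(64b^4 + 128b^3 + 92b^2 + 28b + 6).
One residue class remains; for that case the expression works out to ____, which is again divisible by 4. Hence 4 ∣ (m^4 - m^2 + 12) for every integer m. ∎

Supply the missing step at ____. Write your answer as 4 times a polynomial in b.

The residues treated are {0, 3, 2}, so the missing case is m ≡ 1 (mod 4); write m = 4b+1.
Then (4b+1)^4 - (4b+1)^2 + 12 = 256b^4 + 256b^3 + 80b^2 + 8b + 12 = 4(64b^4 + 64b^3 + 20b^2 + 2b + 3).

4(64b^4 + 64b^3 + 20b^2 + 2b + 3)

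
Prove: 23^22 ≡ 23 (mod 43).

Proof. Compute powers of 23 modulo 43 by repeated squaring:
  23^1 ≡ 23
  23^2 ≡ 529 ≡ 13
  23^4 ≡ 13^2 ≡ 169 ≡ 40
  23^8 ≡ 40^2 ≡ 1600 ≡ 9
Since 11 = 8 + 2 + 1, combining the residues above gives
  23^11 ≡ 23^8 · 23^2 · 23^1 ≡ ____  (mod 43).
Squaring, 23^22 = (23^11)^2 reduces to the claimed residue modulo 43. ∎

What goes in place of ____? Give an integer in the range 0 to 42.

Multiply the listed residues: 9 · 13 · 23 = 117 → 2691.
Reducing modulo 43: 2691 = 62·43 + 25, so 23^11 ≡ 25.

25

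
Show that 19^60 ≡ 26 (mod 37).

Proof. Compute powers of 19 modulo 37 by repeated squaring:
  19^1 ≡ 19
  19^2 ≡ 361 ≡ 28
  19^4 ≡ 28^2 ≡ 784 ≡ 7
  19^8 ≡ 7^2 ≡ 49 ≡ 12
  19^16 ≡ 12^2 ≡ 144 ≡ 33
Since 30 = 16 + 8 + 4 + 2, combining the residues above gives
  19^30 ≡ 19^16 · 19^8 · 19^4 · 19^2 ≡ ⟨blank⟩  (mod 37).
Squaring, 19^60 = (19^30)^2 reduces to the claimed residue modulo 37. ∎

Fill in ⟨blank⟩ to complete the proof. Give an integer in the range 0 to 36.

27

19^16 · 19^8 · 19^4 · 19^2 ≡ 33 · 12 · 7 · 28 = 77616.
77616 mod 37 = 27, so 19^30 ≡ 27 (mod 37).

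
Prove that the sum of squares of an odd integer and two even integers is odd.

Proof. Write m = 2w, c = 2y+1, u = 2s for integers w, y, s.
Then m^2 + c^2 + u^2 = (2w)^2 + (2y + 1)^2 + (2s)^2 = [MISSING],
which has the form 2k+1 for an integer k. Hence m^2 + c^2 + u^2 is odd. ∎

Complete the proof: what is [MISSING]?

Expanding: (2w)^2 + (2y + 1)^2 + (2s)^2 = 4s^2 + 4w^2 + 4y^2 + 4y + 1.
Every term except the constant is even, so this is 2(2s^2 + 2w^2 + 2y^2 + 2y) + 1,
and 2s^2 + 2w^2 + 2y^2 + 2y ∈ ℤ gives the required form.

2(2s^2 + 2w^2 + 2y^2 + 2y) + 1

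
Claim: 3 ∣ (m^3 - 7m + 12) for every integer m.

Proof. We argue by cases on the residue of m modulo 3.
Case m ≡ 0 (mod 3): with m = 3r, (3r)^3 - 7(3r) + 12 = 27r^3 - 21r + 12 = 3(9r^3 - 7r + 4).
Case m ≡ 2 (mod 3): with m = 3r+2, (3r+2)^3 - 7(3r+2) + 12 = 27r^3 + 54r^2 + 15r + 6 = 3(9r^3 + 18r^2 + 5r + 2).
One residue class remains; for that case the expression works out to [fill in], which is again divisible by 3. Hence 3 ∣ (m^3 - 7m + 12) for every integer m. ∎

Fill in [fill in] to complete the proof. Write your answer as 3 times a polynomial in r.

3(9r^3 + 9r^2 - 4r + 2)

The residues treated are {0, 2}, so the missing case is m ≡ 1 (mod 3); write m = 3r+1.
Then (3r+1)^3 - 7(3r+1) + 12 = 27r^3 + 27r^2 - 12r + 6 = 3(9r^3 + 9r^2 - 4r + 2).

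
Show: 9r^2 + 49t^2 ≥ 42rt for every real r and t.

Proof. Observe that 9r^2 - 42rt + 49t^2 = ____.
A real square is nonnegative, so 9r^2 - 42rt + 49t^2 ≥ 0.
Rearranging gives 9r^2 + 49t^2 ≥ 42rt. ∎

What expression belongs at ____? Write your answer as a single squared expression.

(3r - 7t)^2

The leading and trailing coefficients are 3^2 and 7^2, and 42 = 2·3·7, so the trinomial is (3r - 7t)^2.
Hence 9r^2 - 42rt + 49t^2 ≥ 0.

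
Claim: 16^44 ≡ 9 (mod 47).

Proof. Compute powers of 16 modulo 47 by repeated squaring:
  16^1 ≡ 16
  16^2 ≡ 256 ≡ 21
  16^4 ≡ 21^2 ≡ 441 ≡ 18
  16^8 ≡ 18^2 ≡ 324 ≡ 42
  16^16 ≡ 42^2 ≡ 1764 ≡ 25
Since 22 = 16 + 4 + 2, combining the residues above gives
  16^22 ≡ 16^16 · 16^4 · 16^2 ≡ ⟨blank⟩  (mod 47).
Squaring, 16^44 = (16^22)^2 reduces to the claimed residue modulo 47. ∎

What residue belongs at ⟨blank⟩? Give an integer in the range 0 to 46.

16^16 · 16^4 · 16^2 ≡ 25 · 18 · 21 = 9450.
9450 mod 47 = 3, so 16^22 ≡ 3 (mod 47).

3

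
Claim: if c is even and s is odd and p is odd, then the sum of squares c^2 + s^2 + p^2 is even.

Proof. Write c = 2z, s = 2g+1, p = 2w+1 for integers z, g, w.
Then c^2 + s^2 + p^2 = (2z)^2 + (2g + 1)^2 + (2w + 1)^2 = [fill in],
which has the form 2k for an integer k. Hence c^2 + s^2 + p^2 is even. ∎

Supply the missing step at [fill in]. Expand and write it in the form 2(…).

(2z)^2 + (2g + 1)^2 + (2w + 1)^2 = 4g^2 + 4g + 4w^2 + 4w + 4z^2 + 2
= 2(2g^2 + 2g + 2w^2 + 2w + 2z^2 + 1).
Since 2g^2 + 2g + 2w^2 + 2w + 2z^2 + 1 is an integer, the sum of squares is of the form 2k for an integer k.

2(2g^2 + 2g + 2w^2 + 2w + 2z^2 + 1)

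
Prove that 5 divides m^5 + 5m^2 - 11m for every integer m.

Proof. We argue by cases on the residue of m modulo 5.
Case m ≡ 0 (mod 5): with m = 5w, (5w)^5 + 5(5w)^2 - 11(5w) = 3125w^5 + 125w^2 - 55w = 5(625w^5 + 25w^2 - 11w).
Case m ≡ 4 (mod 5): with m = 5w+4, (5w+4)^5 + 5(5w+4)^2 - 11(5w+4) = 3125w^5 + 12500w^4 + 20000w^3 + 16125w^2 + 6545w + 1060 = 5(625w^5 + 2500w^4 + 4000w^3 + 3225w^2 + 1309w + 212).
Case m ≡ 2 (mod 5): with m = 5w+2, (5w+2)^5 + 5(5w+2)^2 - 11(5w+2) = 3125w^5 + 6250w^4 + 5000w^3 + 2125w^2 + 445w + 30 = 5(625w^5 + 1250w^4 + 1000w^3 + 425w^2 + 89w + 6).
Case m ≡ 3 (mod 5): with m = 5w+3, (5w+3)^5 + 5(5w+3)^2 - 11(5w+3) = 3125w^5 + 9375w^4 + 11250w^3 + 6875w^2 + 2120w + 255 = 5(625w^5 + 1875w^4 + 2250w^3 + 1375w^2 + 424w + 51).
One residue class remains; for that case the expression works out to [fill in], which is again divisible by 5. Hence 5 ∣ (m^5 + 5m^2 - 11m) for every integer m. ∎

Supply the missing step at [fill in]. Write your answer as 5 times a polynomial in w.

Only m ≡ 1 (mod 5) is unaccounted for. Put m = 5w+1:
(5w+1)^5 + 5(5w+1)^2 - 11(5w+1) expands to 3125w^5 + 3125w^4 + 1250w^3 + 375w^2 + 20w - 5,
and factoring out 5 leaves 5(625w^5 + 625w^4 + 250w^3 + 75w^2 + 4w - 1).

5(625w^5 + 625w^4 + 250w^3 + 75w^2 + 4w - 1)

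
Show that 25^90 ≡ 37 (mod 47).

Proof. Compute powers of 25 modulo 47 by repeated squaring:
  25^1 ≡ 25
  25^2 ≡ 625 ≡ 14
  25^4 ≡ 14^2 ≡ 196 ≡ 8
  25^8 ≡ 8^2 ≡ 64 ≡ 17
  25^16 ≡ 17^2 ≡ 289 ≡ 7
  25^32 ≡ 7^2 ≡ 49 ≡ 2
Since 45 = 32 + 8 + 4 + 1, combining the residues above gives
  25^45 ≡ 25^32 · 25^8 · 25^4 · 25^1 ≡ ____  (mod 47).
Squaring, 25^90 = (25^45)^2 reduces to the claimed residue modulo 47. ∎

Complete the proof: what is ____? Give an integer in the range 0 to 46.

Multiply the listed residues: 2 · 17 · 8 · 25 = 34 → 272 → 6800.
Reducing modulo 47: 6800 = 144·47 + 32, so 25^45 ≡ 32.

32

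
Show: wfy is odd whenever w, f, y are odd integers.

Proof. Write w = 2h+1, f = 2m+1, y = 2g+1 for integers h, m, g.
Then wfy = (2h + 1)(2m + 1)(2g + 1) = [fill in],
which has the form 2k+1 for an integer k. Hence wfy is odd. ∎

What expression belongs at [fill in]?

(2h + 1)(2m + 1)(2g + 1) = 8ghm + 4gh + 4gm + 2g + 4hm + 2h + 2m + 1
= 2(4ghm + 2gh + 2gm + g + 2hm + h + m) + 1.
Since 4ghm + 2gh + 2gm + g + 2hm + h + m is an integer, the product is of the form 2k+1 for an integer k.

2(4ghm + 2gh + 2gm + g + 2hm + h + m) + 1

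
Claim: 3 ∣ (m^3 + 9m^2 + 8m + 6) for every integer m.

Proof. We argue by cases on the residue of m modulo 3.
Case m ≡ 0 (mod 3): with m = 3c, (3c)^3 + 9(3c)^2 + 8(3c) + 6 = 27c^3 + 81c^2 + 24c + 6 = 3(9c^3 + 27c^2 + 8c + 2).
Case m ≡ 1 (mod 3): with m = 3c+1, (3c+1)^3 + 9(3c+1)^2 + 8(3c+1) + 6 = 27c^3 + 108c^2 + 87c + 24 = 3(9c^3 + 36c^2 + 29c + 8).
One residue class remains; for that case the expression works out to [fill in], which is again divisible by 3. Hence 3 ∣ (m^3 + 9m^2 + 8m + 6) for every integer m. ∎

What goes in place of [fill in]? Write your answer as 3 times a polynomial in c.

Only m ≡ 2 (mod 3) is unaccounted for. Put m = 3c+2:
(3c+2)^3 + 9(3c+2)^2 + 8(3c+2) + 6 expands to 27c^3 + 135c^2 + 168c + 66,
and factoring out 3 leaves 3(9c^3 + 45c^2 + 56c + 22).

3(9c^3 + 45c^2 + 56c + 22)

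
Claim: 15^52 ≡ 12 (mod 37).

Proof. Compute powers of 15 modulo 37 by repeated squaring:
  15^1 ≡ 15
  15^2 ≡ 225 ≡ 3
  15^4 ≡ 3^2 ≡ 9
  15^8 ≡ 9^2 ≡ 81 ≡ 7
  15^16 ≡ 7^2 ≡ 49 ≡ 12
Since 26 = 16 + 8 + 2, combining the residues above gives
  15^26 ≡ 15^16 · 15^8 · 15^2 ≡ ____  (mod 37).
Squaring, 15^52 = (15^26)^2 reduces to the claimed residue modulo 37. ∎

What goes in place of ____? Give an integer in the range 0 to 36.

Multiply the listed residues: 12 · 7 · 3 = 84 → 252.
Reducing modulo 37: 252 = 6·37 + 30, so 15^26 ≡ 30.

30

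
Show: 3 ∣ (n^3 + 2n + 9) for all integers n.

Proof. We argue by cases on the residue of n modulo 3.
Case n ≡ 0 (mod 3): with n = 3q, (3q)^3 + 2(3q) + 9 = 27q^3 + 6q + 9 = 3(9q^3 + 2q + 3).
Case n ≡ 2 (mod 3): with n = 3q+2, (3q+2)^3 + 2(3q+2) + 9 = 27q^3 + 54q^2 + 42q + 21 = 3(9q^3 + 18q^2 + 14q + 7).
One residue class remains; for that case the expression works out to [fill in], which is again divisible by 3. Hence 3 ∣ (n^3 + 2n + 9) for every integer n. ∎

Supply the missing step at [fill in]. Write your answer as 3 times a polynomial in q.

3(9q^3 + 9q^2 + 5q + 4)

Only n ≡ 1 (mod 3) is unaccounted for. Put n = 3q+1:
(3q+1)^3 + 2(3q+1) + 9 expands to 27q^3 + 27q^2 + 15q + 12,
and factoring out 3 leaves 3(9q^3 + 9q^2 + 5q + 4).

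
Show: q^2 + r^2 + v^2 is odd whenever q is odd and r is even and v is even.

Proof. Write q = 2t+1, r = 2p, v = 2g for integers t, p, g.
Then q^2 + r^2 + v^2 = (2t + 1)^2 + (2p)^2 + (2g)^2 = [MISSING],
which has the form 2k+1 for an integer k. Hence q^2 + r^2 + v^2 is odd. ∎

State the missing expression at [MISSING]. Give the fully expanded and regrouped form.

(2t + 1)^2 + (2p)^2 + (2g)^2 = 4g^2 + 4p^2 + 4t^2 + 4t + 1
= 2(2g^2 + 2p^2 + 2t^2 + 2t) + 1.
Since 2g^2 + 2p^2 + 2t^2 + 2t is an integer, the sum of squares is of the form 2k+1 for an integer k.

2(2g^2 + 2p^2 + 2t^2 + 2t) + 1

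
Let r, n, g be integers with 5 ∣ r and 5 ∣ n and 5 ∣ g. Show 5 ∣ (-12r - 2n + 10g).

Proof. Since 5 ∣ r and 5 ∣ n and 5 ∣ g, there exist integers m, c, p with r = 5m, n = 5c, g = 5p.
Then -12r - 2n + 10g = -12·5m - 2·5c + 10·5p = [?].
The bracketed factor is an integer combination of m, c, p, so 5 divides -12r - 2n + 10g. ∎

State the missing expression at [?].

5(-2c - 12m + 10p)

Each term has a factor of 5: -12·5m - 2·5c + 10·5p = 5·(-2c - 12m + 10p).
Since -2c - 12m + 10p is an integer, 5 ∣ (-12r - 2n + 10g).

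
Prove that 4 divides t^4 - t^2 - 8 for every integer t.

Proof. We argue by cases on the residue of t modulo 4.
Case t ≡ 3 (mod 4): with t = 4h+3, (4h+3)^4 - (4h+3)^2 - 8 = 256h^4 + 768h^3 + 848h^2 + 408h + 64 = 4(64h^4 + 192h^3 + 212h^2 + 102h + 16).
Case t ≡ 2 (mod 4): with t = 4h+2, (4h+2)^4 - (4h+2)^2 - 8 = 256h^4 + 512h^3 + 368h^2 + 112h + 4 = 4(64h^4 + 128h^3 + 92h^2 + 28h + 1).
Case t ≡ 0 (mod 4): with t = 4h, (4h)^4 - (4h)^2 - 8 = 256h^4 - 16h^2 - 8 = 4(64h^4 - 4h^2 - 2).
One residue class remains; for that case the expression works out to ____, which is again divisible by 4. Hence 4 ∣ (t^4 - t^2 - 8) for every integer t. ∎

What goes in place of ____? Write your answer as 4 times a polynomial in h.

The residues treated are {3, 2, 0}, so the missing case is t ≡ 1 (mod 4); write t = 4h+1.
Then (4h+1)^4 - (4h+1)^2 - 8 = 256h^4 + 256h^3 + 80h^2 + 8h - 8 = 4(64h^4 + 64h^3 + 20h^2 + 2h - 2).

4(64h^4 + 64h^3 + 20h^2 + 2h - 2)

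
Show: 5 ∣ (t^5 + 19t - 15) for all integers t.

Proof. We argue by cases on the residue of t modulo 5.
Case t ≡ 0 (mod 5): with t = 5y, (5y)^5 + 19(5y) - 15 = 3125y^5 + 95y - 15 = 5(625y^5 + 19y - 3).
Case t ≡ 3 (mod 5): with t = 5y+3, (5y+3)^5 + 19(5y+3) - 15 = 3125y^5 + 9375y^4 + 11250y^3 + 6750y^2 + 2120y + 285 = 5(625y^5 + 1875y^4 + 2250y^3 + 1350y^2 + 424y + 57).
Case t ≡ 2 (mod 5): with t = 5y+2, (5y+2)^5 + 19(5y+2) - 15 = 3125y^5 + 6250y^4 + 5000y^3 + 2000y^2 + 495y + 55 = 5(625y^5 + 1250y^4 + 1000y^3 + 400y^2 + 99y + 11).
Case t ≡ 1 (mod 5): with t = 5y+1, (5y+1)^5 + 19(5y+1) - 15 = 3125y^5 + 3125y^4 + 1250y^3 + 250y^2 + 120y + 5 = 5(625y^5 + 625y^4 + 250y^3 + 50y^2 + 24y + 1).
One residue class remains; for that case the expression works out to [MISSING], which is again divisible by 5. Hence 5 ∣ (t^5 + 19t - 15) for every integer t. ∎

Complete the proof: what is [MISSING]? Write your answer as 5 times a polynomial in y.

5(625y^5 + 2500y^4 + 4000y^3 + 3200y^2 + 1299y + 217)

Only t ≡ 4 (mod 5) is unaccounted for. Put t = 5y+4:
(5y+4)^5 + 19(5y+4) - 15 expands to 3125y^5 + 12500y^4 + 20000y^3 + 16000y^2 + 6495y + 1085,
and factoring out 5 leaves 5(625y^5 + 2500y^4 + 4000y^3 + 3200y^2 + 1299y + 217).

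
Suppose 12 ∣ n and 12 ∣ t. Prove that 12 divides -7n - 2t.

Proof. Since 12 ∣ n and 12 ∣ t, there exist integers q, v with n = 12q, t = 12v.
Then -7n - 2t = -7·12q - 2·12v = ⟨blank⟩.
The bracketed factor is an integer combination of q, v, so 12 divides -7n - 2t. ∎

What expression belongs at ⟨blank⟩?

Each term has a factor of 12: -7·12q - 2·12v = 12·(-7q - 2v).
Since -7q - 2v is an integer, 12 ∣ (-7n - 2t).

12(-7q - 2v)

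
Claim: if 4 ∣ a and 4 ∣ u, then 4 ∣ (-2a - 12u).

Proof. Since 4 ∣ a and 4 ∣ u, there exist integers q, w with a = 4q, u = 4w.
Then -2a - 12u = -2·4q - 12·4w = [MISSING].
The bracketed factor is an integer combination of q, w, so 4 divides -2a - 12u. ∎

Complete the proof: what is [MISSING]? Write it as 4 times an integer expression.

4(-2q - 12w)

Pull the common 4 out of every term: -2·4q - 12·4w = 4(-2q - 12w).
-2q - 12w is an integer, which exhibits the divisibility.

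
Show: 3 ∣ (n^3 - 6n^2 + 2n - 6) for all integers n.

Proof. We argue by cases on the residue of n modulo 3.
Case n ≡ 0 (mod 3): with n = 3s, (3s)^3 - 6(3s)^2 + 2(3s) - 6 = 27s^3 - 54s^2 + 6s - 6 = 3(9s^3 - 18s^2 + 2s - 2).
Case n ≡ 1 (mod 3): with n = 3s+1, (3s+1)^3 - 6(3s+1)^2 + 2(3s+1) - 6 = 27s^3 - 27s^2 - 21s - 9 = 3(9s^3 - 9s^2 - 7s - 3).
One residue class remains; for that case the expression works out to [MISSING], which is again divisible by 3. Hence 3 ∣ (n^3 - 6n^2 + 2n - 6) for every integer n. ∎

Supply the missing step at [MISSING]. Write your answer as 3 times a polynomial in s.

3(9s^3 - 10s - 6)

Only n ≡ 2 (mod 3) is unaccounted for. Put n = 3s+2:
(3s+2)^3 - 6(3s+2)^2 + 2(3s+2) - 6 expands to 27s^3 - 30s - 18,
and factoring out 3 leaves 3(9s^3 - 10s - 6).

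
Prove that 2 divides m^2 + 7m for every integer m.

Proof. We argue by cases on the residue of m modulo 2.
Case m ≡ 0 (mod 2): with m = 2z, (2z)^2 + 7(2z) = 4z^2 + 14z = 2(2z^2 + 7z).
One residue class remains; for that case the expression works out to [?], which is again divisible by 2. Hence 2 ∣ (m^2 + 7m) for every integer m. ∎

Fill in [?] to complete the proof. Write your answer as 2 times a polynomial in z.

The residues treated are {0}, so the missing case is m ≡ 1 (mod 2); write m = 2z+1.
Then (2z+1)^2 + 7(2z+1) = 4z^2 + 18z + 8 = 2(2z^2 + 9z + 4).

2(2z^2 + 9z + 4)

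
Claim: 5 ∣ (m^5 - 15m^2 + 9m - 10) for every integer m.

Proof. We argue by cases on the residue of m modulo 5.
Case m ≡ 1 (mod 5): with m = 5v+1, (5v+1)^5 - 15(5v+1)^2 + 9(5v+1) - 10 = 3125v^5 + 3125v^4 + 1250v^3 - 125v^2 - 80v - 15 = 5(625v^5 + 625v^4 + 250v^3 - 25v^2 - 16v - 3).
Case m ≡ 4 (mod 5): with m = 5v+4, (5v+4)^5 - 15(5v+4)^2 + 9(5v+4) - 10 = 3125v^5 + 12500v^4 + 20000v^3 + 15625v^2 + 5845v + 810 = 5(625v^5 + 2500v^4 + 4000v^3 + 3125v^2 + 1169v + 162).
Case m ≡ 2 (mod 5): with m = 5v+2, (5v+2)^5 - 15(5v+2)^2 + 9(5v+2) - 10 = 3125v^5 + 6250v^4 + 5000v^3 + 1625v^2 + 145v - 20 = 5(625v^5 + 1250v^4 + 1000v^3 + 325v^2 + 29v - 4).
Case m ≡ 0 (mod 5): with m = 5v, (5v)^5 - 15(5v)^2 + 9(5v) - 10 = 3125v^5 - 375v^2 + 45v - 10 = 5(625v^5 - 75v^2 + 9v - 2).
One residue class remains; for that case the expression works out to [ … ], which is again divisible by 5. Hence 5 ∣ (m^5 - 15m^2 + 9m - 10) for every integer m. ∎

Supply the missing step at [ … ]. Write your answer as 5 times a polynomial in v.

5(625v^5 + 1875v^4 + 2250v^3 + 1275v^2 + 324v + 25)

Only m ≡ 3 (mod 5) is unaccounted for. Put m = 5v+3:
(5v+3)^5 - 15(5v+3)^2 + 9(5v+3) - 10 expands to 3125v^5 + 9375v^4 + 11250v^3 + 6375v^2 + 1620v + 125,
and factoring out 5 leaves 5(625v^5 + 1875v^4 + 2250v^3 + 1275v^2 + 324v + 25).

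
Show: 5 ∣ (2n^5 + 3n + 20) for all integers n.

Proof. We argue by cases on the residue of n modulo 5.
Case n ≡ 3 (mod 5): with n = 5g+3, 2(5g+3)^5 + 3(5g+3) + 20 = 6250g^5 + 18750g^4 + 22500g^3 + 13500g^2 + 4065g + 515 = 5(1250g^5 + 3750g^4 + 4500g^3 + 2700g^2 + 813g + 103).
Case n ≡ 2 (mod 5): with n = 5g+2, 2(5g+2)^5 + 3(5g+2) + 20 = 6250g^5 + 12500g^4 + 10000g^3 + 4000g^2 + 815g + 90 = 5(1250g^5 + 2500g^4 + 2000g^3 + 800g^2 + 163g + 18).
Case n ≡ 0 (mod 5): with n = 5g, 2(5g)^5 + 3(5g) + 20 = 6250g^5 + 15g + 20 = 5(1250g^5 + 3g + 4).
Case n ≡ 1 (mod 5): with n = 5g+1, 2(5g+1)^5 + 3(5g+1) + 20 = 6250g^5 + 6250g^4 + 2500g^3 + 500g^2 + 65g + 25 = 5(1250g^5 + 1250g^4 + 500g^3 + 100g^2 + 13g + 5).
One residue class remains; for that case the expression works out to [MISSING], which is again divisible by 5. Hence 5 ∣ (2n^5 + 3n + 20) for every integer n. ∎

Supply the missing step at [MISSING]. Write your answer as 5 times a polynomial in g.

5(1250g^5 + 5000g^4 + 8000g^3 + 6400g^2 + 2563g + 416)

The residues treated are {3, 2, 0, 1}, so the missing case is n ≡ 4 (mod 5); write n = 5g+4.
Then 2(5g+4)^5 + 3(5g+4) + 20 = 6250g^5 + 25000g^4 + 40000g^3 + 32000g^2 + 12815g + 2080 = 5(1250g^5 + 5000g^4 + 8000g^3 + 6400g^2 + 2563g + 416).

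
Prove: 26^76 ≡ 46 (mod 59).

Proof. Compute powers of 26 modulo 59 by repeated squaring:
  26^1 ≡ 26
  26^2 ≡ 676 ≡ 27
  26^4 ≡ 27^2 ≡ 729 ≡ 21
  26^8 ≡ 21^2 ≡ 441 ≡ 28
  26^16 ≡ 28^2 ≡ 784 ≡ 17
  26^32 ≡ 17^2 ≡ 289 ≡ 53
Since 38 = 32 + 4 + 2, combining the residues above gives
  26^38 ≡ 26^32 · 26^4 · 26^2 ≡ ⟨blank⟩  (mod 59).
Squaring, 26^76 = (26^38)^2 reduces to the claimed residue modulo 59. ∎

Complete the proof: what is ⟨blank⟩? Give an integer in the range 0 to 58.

26^32 · 26^4 · 26^2 ≡ 53 · 21 · 27 = 30051.
30051 mod 59 = 20, so 26^38 ≡ 20 (mod 59).

20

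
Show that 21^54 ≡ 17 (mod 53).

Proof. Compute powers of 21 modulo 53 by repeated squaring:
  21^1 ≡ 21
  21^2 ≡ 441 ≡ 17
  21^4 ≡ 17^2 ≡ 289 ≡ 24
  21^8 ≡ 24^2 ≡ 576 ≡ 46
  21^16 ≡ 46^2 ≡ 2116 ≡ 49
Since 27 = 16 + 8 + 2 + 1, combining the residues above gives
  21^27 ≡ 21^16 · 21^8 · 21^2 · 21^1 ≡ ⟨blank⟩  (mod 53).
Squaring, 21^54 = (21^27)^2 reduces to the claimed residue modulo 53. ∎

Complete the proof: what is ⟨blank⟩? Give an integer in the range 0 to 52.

32

21^16 · 21^8 · 21^2 · 21^1 ≡ 49 · 46 · 17 · 21 = 804678.
804678 mod 53 = 32, so 21^27 ≡ 32 (mod 53).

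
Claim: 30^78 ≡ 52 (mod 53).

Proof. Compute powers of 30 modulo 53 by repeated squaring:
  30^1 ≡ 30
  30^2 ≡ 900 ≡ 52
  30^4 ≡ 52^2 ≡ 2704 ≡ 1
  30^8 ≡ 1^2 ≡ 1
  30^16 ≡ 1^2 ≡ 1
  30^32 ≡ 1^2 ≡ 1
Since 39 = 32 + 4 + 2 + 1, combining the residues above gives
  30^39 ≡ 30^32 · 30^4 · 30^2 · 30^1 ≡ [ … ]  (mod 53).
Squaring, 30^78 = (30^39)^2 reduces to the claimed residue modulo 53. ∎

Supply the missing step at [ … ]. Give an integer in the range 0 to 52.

23

30^32 · 30^4 · 30^2 · 30^1 ≡ 1 · 1 · 52 · 30 = 1560.
1560 mod 53 = 23, so 30^39 ≡ 23 (mod 53).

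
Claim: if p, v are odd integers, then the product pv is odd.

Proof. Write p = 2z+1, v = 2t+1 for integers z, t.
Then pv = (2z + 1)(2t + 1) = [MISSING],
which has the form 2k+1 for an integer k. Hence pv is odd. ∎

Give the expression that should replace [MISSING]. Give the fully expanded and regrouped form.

2(2tz + t + z) + 1

Expanding: (2z + 1)(2t + 1) = 4tz + 2t + 2z + 1.
Every term except the constant is even, so this is 2(2tz + t + z) + 1,
and 2tz + t + z ∈ ℤ gives the required form.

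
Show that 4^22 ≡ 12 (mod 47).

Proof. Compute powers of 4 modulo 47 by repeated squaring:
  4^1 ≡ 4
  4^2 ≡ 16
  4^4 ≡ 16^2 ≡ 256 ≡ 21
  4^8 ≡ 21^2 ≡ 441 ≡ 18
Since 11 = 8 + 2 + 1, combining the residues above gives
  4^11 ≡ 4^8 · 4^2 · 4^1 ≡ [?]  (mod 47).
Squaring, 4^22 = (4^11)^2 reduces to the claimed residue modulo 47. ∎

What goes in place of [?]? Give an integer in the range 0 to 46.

24

Multiply the listed residues: 18 · 16 · 4 = 288 → 1152.
Reducing modulo 47: 1152 = 24·47 + 24, so 4^11 ≡ 24.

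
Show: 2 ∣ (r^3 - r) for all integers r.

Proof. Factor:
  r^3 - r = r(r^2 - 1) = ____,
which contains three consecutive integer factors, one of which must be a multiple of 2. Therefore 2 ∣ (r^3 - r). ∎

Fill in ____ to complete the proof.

r(r^2 - 1) = r(r - 1)(r + 1) = (r - 1)r(r + 1).
These three factors are consecutive integers, so their product is divisible by 2.

(r - 1)r(r + 1)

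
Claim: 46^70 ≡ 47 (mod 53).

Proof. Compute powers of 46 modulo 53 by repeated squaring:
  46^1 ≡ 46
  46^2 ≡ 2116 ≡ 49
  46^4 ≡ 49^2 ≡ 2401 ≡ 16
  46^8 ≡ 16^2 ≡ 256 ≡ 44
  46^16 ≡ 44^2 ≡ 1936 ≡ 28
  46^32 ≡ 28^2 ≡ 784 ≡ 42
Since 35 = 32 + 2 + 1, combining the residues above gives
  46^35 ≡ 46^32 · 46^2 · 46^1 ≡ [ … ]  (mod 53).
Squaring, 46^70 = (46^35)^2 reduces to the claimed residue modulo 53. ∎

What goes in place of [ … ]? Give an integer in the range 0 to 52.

10

46^32 · 46^2 · 46^1 ≡ 42 · 49 · 46 = 94668.
94668 mod 53 = 10, so 46^35 ≡ 10 (mod 53).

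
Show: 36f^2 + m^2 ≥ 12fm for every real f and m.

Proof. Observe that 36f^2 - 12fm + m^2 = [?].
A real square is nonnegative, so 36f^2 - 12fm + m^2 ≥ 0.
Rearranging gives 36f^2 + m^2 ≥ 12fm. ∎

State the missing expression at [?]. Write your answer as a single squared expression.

The leading and trailing coefficients are 6^2 and 1^2, and 12 = 2·6·1, so the trinomial is (6f - m)^2.
Hence 36f^2 - 12fm + m^2 ≥ 0.

(6f - m)^2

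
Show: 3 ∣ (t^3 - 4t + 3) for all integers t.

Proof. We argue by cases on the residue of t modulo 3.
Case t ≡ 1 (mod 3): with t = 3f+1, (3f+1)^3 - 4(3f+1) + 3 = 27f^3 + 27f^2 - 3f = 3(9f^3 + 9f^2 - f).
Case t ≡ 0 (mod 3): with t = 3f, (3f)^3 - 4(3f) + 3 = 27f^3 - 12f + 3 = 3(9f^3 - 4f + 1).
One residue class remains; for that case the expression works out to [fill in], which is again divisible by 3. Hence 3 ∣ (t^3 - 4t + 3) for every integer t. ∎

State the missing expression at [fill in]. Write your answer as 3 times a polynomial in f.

3(9f^3 + 18f^2 + 8f + 1)

Only t ≡ 2 (mod 3) is unaccounted for. Put t = 3f+2:
(3f+2)^3 - 4(3f+2) + 3 expands to 27f^3 + 54f^2 + 24f + 3,
and factoring out 3 leaves 3(9f^3 + 18f^2 + 8f + 1).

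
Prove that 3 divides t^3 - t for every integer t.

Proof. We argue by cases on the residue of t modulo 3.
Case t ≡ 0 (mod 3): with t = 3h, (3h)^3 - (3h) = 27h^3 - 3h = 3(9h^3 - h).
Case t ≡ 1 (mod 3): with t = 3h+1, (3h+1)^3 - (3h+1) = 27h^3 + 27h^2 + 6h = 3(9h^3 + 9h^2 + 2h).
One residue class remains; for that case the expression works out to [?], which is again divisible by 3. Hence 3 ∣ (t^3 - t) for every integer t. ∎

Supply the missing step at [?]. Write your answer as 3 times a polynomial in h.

3(9h^3 + 18h^2 + 11h + 2)

Only t ≡ 2 (mod 3) is unaccounted for. Put t = 3h+2:
(3h+2)^3 - (3h+2) expands to 27h^3 + 54h^2 + 33h + 6,
and factoring out 3 leaves 3(9h^3 + 18h^2 + 11h + 2).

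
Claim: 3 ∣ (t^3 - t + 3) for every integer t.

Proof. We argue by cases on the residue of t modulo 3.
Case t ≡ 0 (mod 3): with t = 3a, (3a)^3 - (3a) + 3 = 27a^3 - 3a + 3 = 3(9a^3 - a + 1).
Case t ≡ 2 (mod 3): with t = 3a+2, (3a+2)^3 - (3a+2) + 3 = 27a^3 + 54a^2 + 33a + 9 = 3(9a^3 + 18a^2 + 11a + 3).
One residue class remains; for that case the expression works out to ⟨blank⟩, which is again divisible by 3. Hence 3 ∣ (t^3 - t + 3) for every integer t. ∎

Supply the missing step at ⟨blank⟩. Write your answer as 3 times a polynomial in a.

The residues treated are {0, 2}, so the missing case is t ≡ 1 (mod 3); write t = 3a+1.
Then (3a+1)^3 - (3a+1) + 3 = 27a^3 + 27a^2 + 6a + 3 = 3(9a^3 + 9a^2 + 2a + 1).

3(9a^3 + 9a^2 + 2a + 1)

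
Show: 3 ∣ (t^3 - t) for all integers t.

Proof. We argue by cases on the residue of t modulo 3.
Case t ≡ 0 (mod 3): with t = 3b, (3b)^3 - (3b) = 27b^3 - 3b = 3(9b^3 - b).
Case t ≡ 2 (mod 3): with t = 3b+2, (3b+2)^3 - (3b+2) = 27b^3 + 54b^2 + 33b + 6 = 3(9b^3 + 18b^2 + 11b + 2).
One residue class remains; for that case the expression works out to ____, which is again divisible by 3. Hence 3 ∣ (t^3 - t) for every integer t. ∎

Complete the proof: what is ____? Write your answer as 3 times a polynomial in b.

The residues treated are {0, 2}, so the missing case is t ≡ 1 (mod 3); write t = 3b+1.
Then (3b+1)^3 - (3b+1) = 27b^3 + 27b^2 + 6b = 3(9b^3 + 9b^2 + 2b).

3(9b^3 + 9b^2 + 2b)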